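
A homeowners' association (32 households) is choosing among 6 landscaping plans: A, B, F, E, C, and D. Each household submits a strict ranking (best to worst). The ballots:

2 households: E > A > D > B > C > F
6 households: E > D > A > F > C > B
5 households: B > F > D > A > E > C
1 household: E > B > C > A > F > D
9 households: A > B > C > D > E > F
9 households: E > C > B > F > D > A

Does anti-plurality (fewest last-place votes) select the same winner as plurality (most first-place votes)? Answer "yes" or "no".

yes

Anti-plurality — last-place votes: A 9, B 6, F 11, E 0, C 5, D 1. Winner: E.
Plurality — first-place votes: A 9, B 5, F 0, E 18, C 0, D 0. Winner: E.
The two methods agree.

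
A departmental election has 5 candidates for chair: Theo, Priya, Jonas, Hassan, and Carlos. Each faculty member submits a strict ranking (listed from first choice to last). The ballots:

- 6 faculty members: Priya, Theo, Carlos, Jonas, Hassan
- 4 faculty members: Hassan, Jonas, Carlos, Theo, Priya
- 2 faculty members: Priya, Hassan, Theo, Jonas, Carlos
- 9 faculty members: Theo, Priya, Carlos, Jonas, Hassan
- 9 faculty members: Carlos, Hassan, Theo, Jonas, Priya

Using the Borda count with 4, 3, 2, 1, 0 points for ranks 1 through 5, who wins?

Theo

Theo: 6·3 + 4·1 + 2·2 + 9·4 + 9·2 = 80
Priya: 6·4 + 4·0 + 2·4 + 9·3 + 9·0 = 59
Jonas: 6·1 + 4·3 + 2·1 + 9·1 + 9·1 = 38
Hassan: 6·0 + 4·4 + 2·3 + 9·0 + 9·3 = 49
Carlos: 6·2 + 4·2 + 2·0 + 9·2 + 9·4 = 74
Theo has the highest Borda score (80).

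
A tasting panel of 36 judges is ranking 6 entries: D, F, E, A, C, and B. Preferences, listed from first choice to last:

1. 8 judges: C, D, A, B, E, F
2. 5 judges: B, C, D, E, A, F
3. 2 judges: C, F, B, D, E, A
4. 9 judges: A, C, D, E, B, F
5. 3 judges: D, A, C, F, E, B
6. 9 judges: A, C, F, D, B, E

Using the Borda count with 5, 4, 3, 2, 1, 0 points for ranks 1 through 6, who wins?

D: 8·4 + 5·3 + 2·2 + 9·3 + 3·5 + 9·2 = 111
F: 8·0 + 5·0 + 2·4 + 9·0 + 3·2 + 9·3 = 41
E: 8·1 + 5·2 + 2·1 + 9·2 + 3·1 + 9·0 = 41
A: 8·3 + 5·1 + 2·0 + 9·5 + 3·4 + 9·5 = 131
C: 8·5 + 5·4 + 2·5 + 9·4 + 3·3 + 9·4 = 151
B: 8·2 + 5·5 + 2·3 + 9·1 + 3·0 + 9·1 = 65
C has the highest Borda score (151).

C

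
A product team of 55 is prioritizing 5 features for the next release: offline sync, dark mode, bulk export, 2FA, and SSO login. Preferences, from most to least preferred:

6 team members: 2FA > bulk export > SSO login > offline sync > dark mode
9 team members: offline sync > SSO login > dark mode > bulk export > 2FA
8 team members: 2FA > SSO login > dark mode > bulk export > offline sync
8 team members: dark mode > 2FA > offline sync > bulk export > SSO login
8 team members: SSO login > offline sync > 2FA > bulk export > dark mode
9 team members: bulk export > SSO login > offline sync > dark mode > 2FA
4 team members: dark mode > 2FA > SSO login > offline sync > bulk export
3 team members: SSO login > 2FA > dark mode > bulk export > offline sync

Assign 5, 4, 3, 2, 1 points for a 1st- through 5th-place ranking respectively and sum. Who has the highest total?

offline sync: 6·2 + 9·5 + 8·1 + 8·3 + 8·4 + 9·3 + 4·2 + 3·1 = 159
dark mode: 6·1 + 9·3 + 8·3 + 8·5 + 8·1 + 9·2 + 4·5 + 3·3 = 152
bulk export: 6·4 + 9·2 + 8·2 + 8·2 + 8·2 + 9·5 + 4·1 + 3·2 = 145
2FA: 6·5 + 9·1 + 8·5 + 8·4 + 8·3 + 9·1 + 4·4 + 3·4 = 172
SSO login: 6·3 + 9·4 + 8·4 + 8·1 + 8·5 + 9·4 + 4·3 + 3·5 = 197
SSO login has the highest Borda score (197).

SSO login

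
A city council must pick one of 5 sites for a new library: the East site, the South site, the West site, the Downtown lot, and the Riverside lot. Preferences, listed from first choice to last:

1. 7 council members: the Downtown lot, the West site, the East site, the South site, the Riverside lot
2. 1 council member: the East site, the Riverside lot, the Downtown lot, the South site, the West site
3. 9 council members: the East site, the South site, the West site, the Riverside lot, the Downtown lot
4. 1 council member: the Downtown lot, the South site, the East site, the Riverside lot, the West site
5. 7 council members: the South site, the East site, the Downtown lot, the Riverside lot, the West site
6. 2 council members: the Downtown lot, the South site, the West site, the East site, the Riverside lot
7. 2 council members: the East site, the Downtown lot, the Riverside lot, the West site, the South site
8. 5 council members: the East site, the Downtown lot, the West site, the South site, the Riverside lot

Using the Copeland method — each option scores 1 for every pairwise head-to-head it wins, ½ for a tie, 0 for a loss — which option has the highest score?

the East site: beats the South site, the West site, the Downtown lot, and the Riverside lot → score 4.
the South site: beats the West site and the Riverside lot; loses to the East site and the Downtown lot → score 2.
the West site: beats the Riverside lot; loses to the East site, the South site, and the Downtown lot → score 1.
the Downtown lot: beats the South site, the West site, and the Riverside lot; loses to the East site → score 3.
the Riverside lot: loses to the East site, the South site, the West site, and the Downtown lot → score 0.
the East site has the best pairwise record.

the East site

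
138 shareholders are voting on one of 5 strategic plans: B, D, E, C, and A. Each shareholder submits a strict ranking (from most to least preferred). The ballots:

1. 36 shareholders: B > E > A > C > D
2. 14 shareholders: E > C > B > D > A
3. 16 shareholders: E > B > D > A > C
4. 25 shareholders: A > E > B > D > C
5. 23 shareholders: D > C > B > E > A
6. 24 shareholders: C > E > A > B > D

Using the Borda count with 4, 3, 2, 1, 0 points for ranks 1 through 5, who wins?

E

B: 36·4 + 14·2 + 16·3 + 25·2 + 23·2 + 24·1 = 340
D: 36·0 + 14·1 + 16·2 + 25·1 + 23·4 + 24·0 = 163
E: 36·3 + 14·4 + 16·4 + 25·3 + 23·1 + 24·3 = 398
C: 36·1 + 14·3 + 16·0 + 25·0 + 23·3 + 24·4 = 243
A: 36·2 + 14·0 + 16·1 + 25·4 + 23·0 + 24·2 = 236
E has the highest Borda score (398).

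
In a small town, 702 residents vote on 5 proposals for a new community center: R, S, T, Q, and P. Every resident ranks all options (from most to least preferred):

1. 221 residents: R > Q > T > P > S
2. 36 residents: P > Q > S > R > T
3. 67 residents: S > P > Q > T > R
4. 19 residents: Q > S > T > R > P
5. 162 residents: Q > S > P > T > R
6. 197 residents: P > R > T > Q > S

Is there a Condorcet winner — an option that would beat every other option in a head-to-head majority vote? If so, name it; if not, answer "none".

none

Checking pairwise contests:
P beats R 462–240.
R beats S 418–284.
R beats T 454–248.
R beats Q 418–284.
Q beats P 402–300.
Every option loses at least one head-to-head, so there is no Condorcet winner.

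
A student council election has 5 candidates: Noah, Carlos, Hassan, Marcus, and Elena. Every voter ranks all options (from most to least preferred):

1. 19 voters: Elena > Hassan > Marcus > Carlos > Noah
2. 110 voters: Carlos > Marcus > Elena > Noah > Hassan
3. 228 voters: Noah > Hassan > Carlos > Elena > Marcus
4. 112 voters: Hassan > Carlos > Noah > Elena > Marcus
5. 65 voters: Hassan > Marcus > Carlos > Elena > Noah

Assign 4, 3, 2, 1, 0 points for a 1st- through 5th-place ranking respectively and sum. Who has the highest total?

Noah: 19·0 + 110·1 + 228·4 + 112·2 + 65·0 = 1246
Carlos: 19·1 + 110·4 + 228·2 + 112·3 + 65·2 = 1381
Hassan: 19·3 + 110·0 + 228·3 + 112·4 + 65·4 = 1449
Marcus: 19·2 + 110·3 + 228·0 + 112·0 + 65·3 = 563
Elena: 19·4 + 110·2 + 228·1 + 112·1 + 65·1 = 701
Hassan has the highest Borda score (1449).

Hassan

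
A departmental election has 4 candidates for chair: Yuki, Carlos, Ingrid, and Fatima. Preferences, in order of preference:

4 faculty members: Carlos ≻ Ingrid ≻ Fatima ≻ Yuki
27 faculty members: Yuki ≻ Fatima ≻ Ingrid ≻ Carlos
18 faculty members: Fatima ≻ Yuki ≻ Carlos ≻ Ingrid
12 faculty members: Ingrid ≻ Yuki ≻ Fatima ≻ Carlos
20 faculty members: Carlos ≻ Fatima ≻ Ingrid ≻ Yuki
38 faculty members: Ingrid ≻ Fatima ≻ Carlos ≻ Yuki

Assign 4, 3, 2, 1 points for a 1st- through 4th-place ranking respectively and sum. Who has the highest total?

Yuki: 4·1 + 27·4 + 18·3 + 12·3 + 20·1 + 38·1 = 260
Carlos: 4·4 + 27·1 + 18·2 + 12·1 + 20·4 + 38·2 = 247
Ingrid: 4·3 + 27·2 + 18·1 + 12·4 + 20·2 + 38·4 = 324
Fatima: 4·2 + 27·3 + 18·4 + 12·2 + 20·3 + 38·3 = 359
Fatima has the highest Borda score (359).

Fatima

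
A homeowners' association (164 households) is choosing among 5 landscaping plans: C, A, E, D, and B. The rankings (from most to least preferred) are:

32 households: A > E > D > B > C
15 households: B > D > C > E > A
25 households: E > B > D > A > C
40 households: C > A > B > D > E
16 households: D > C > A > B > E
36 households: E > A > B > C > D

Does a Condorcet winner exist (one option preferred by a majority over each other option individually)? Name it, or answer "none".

A vs C: 93–71 for A.
A vs E: 88–76 for A.
A vs D: 108–56 for A.
A vs B: 124–40 for A.
A beats every other option head-to-head.

A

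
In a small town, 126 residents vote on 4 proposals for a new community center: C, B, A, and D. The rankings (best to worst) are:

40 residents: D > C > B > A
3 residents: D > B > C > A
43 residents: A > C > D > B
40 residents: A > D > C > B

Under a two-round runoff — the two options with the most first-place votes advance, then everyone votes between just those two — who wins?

Round 1 first-place votes: C 0, B 0, A 83, D 43.
A and D advance.
Runoff: A is preferred to D by 83 voters; D by 43.
A wins the runoff.

A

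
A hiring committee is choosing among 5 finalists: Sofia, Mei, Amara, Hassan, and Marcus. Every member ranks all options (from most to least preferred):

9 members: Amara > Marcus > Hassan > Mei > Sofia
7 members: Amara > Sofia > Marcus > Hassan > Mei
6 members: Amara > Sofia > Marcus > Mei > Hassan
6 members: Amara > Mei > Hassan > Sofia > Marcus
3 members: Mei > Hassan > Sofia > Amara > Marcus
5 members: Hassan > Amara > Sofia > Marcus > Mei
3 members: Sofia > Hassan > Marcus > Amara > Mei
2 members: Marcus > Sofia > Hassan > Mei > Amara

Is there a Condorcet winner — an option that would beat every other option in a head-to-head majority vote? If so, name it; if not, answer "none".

Amara vs Sofia: 33–8 for Amara.
Amara vs Mei: 36–5 for Amara.
Amara vs Hassan: 28–13 for Amara.
Amara vs Marcus: 36–5 for Amara.
Amara beats every other option head-to-head.

Amara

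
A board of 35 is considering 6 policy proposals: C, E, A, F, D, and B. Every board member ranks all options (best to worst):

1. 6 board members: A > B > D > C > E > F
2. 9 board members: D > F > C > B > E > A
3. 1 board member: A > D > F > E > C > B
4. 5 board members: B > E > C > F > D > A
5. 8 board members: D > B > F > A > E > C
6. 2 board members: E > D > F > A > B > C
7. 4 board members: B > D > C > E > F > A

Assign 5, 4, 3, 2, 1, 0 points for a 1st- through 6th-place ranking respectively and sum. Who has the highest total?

D

C: 6·2 + 9·3 + 1·1 + 5·3 + 8·0 + 2·0 + 4·3 = 67
E: 6·1 + 9·1 + 1·2 + 5·4 + 8·1 + 2·5 + 4·2 = 63
A: 6·5 + 9·0 + 1·5 + 5·0 + 8·2 + 2·2 + 4·0 = 55
F: 6·0 + 9·4 + 1·3 + 5·2 + 8·3 + 2·3 + 4·1 = 83
D: 6·3 + 9·5 + 1·4 + 5·1 + 8·5 + 2·4 + 4·4 = 136
B: 6·4 + 9·2 + 1·0 + 5·5 + 8·4 + 2·1 + 4·5 = 121
D has the highest Borda score (136).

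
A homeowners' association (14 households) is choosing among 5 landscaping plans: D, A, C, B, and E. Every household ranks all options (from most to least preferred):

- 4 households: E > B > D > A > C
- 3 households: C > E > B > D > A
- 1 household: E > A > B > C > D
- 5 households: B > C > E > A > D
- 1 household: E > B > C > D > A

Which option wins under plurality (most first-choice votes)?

E

First-place votes: D 0, A 0, C 3, B 5, E 6.
E has the most first-place votes.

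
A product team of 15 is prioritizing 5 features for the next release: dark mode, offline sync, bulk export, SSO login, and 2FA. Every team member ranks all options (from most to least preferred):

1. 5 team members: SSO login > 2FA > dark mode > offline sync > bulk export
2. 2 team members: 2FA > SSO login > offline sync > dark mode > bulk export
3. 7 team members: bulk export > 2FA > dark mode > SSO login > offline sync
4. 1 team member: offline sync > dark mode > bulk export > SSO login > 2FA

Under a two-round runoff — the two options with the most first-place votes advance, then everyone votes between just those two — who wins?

bulk export

Round 1 first-place votes: dark mode 0, offline sync 1, bulk export 7, SSO login 5, 2FA 2.
bulk export and SSO login advance.
Runoff: bulk export is preferred to SSO login by 8 voters; SSO login by 7.
bulk export wins the runoff.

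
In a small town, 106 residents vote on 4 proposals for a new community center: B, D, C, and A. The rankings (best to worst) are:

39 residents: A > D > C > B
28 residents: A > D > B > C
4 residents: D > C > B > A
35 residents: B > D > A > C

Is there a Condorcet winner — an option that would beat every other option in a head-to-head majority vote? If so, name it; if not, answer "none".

A vs B: 67–39 for A.
A vs D: 67–39 for A.
A vs C: 102–4 for A.
A beats every other option head-to-head.

A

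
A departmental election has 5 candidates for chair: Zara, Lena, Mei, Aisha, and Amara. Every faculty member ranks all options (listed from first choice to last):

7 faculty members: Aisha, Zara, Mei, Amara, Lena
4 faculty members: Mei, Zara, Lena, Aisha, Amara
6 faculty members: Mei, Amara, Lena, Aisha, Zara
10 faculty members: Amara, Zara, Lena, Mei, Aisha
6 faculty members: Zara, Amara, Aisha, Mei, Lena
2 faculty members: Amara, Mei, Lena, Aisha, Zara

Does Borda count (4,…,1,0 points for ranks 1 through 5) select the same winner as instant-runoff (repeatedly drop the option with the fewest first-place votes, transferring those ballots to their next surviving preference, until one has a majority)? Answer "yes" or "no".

yes

Borda — scores: Zara 87, Lena 44, Mei 76, Aisha 52, Amara 91. Winner: Amara.
Instant-runoff — R1 Zara 6, Lena 0, Mei 10, Aisha 7, Amara 12 (Lena out); R2 Zara 6, Mei 10, Aisha 7, Amara 12 (Zara out); R3 Mei 10, Aisha 7, Amara 18 (Amara winner). Winner: Amara.
The two methods agree.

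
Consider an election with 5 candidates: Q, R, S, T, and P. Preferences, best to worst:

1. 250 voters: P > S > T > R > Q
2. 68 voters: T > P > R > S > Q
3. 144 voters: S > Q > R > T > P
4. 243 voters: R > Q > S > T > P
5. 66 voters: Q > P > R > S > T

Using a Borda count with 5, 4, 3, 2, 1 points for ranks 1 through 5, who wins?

Q: 250·1 + 68·1 + 144·4 + 243·4 + 66·5 = 2196
R: 250·2 + 68·3 + 144·3 + 243·5 + 66·3 = 2549
S: 250·4 + 68·2 + 144·5 + 243·3 + 66·2 = 2717
T: 250·3 + 68·5 + 144·2 + 243·2 + 66·1 = 1930
P: 250·5 + 68·4 + 144·1 + 243·1 + 66·4 = 2173
S has the highest Borda score (2717).

S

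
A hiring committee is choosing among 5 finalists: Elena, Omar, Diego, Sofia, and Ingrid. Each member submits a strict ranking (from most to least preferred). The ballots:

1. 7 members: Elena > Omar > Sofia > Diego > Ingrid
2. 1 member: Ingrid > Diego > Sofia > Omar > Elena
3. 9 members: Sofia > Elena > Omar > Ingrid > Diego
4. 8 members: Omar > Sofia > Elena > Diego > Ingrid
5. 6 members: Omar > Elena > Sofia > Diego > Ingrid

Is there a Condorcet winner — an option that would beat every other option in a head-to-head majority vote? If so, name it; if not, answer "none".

Checking pairwise contests:
Sofia beats Elena 18–13.
Elena beats Omar 16–15.
Elena beats Diego 30–1.
Omar beats Sofia 21–10.
Elena beats Ingrid 30–1.
Every option loses at least one head-to-head, so there is no Condorcet winner.

none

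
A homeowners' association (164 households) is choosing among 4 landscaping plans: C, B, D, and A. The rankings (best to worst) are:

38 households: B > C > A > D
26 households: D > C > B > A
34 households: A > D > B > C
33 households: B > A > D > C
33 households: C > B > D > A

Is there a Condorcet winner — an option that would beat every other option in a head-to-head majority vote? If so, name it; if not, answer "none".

B vs C: 105–59 for B.
B vs D: 104–60 for B.
B vs A: 130–34 for B.
B beats every other option head-to-head.

B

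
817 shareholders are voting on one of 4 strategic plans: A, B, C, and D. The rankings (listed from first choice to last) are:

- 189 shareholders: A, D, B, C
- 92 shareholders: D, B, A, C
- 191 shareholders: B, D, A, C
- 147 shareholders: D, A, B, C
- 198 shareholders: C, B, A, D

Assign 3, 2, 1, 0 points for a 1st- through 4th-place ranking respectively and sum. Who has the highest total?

A: 189·3 + 92·1 + 191·1 + 147·2 + 198·1 = 1342
B: 189·1 + 92·2 + 191·3 + 147·1 + 198·2 = 1489
C: 189·0 + 92·0 + 191·0 + 147·0 + 198·3 = 594
D: 189·2 + 92·3 + 191·2 + 147·3 + 198·0 = 1477
B has the highest Borda score (1489).

B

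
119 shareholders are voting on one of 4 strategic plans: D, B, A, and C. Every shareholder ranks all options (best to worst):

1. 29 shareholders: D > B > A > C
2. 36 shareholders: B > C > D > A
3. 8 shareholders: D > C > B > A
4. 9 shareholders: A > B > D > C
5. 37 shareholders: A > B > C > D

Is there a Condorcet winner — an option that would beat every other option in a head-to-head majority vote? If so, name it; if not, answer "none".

B

B vs D: 82–37 for B.
B vs A: 73–46 for B.
B vs C: 111–8 for B.
B beats every other option head-to-head.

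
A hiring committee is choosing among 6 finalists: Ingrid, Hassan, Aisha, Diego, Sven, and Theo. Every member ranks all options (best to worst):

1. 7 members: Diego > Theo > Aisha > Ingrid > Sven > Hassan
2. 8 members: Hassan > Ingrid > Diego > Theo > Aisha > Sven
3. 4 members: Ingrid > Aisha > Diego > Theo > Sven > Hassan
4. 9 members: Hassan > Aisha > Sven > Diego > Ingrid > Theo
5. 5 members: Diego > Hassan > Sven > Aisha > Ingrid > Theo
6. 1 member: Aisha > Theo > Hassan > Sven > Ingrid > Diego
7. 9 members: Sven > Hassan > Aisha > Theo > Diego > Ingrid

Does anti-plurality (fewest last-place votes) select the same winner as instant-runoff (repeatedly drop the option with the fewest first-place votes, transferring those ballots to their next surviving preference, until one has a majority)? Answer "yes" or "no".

Anti-plurality — last-place votes: Ingrid 9, Hassan 11, Aisha 0, Diego 1, Sven 8, Theo 14. Winner: Aisha.
Instant-runoff — R1 Ingrid 4, Hassan 17, Aisha 1, Diego 12, Sven 9, Theo 0 (Theo out); R2 Ingrid 4, Hassan 17, Aisha 1, Diego 12, Sven 9 (Aisha out); R3 Ingrid 4, Hassan 18, Diego 12, Sven 9 (Ingrid out); R4 Hassan 18, Diego 16, Sven 9 (Sven out); R5 Hassan 27, Diego 16 (Hassan winner). Winner: Hassan.
The two methods disagree.

no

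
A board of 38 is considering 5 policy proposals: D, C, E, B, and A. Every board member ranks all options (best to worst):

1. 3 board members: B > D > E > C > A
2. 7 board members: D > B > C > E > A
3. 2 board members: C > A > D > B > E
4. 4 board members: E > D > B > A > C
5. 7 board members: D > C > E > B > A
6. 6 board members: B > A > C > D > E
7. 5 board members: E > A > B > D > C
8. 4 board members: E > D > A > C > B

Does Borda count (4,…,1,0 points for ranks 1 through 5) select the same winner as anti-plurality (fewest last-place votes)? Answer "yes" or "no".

yes

Borda — scores: D 104, C 62, E 79, B 84, A 51. Winner: D.
Anti-plurality — last-place votes: D 0, C 9, E 8, B 4, A 17. Winner: D.
The two methods agree.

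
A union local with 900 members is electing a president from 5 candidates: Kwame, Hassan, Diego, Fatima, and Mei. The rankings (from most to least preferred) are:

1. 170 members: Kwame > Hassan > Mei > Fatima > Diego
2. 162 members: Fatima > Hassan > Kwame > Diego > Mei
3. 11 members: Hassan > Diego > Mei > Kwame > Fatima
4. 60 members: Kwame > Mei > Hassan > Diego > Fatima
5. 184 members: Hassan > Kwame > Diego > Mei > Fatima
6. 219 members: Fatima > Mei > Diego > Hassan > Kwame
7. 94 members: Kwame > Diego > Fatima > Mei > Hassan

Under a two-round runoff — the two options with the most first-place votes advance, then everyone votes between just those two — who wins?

Round 1 first-place votes: Kwame 324, Hassan 195, Diego 0, Fatima 381, Mei 0.
Fatima and Kwame advance.
Runoff: Fatima is preferred to Kwame by 381 voters; Kwame by 519.
Kwame wins the runoff.

Kwame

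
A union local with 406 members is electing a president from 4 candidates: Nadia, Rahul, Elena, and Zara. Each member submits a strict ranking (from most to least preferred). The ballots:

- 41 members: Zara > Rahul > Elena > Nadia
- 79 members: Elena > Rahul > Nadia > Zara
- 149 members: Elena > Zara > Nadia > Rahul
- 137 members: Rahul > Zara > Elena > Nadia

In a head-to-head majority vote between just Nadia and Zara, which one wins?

Voters preferring Nadia to Zara: 79; preferring Zara to Nadia: 327.
Zara wins the head-to-head.

Zara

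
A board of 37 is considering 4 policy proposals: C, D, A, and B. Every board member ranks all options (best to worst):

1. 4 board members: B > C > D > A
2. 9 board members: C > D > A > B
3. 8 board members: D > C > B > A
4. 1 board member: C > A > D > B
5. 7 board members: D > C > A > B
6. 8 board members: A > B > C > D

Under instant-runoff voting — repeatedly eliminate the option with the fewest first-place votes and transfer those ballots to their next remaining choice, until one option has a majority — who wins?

C

Round 1: C 10, D 15, A 8, B 4. Eliminate B.
Round 2: C 14, D 15, A 8. Eliminate A.
Round 3: C 22, D 15. C has a majority.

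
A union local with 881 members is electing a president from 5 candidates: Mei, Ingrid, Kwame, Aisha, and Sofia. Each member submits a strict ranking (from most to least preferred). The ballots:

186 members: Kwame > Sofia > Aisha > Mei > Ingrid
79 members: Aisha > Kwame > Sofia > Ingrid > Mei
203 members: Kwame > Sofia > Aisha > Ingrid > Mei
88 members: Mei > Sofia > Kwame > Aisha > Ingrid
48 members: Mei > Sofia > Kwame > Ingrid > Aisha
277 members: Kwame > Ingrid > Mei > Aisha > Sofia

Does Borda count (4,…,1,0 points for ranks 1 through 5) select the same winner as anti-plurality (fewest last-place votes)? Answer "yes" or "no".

yes

Borda — scores: Mei 1284, Ingrid 1161, Kwame 3173, Aisha 1459, Sofia 1733. Winner: Kwame.
Anti-plurality — last-place votes: Mei 282, Ingrid 274, Kwame 0, Aisha 48, Sofia 277. Winner: Kwame.
The two methods agree.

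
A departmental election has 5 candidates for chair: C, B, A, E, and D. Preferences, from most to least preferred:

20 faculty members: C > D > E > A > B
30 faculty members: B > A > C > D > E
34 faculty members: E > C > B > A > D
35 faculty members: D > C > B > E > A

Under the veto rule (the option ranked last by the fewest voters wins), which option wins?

Last-place votes: C 0, B 20, A 35, E 30, D 34.
C is ranked last by the fewest voters, so C wins.

C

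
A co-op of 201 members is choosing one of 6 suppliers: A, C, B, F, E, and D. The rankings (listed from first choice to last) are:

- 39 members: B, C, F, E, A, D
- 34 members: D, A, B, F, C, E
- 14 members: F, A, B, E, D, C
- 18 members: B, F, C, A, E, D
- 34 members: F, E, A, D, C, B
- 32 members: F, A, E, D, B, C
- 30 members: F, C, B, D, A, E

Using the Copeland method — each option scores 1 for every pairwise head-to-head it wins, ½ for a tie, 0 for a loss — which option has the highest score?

F

A: beats C, B, E, and D; loses to F → score 4.
C: beats E; loses to A, B, F, and D → score 1.
B: beats C, E, and D; loses to A and F → score 3.
F: beats A, C, B, E, and D → score 5.
E: beats D; loses to A, C, B, and F → score 1.
D: beats C; loses to A, B, F, and E → score 1.
F has the best pairwise record.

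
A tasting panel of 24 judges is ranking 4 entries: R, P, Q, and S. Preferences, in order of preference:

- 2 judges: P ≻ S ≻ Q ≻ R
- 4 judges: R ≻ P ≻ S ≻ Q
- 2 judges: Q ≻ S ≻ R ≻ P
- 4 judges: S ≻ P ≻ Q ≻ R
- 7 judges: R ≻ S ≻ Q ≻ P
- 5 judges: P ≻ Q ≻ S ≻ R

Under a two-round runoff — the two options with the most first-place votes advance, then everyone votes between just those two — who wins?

Round 1 first-place votes: R 11, P 7, Q 2, S 4.
R and P advance.
Runoff: R is preferred to P by 13 voters; P by 11.
R wins the runoff.

R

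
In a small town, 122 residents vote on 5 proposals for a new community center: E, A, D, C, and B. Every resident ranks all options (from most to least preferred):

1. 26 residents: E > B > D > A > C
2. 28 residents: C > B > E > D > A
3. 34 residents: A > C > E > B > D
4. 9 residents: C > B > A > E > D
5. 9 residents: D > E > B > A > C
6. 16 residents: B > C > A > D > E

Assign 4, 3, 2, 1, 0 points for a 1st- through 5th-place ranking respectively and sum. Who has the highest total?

E: 26·4 + 28·2 + 34·2 + 9·1 + 9·3 + 16·0 = 264
A: 26·1 + 28·0 + 34·4 + 9·2 + 9·1 + 16·2 = 221
D: 26·2 + 28·1 + 34·0 + 9·0 + 9·4 + 16·1 = 132
C: 26·0 + 28·4 + 34·3 + 9·4 + 9·0 + 16·3 = 298
B: 26·3 + 28·3 + 34·1 + 9·3 + 9·2 + 16·4 = 305
B has the highest Borda score (305).

B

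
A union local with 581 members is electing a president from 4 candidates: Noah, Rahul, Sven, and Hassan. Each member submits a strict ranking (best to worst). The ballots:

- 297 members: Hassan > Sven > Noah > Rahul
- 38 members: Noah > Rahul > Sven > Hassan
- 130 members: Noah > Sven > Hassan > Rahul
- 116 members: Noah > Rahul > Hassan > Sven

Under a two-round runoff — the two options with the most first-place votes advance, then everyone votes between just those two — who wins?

Round 1 first-place votes: Noah 284, Rahul 0, Sven 0, Hassan 297.
Hassan and Noah advance.
Runoff: Hassan is preferred to Noah by 297 voters; Noah by 284.
Hassan wins the runoff.

Hassan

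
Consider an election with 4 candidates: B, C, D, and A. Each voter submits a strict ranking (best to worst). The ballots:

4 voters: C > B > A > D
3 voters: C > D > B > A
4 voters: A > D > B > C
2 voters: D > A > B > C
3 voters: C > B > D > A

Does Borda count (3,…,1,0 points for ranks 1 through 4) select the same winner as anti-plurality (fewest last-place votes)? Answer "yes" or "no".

Borda — scores: B 23, C 30, D 23, A 20. Winner: C.
Anti-plurality — last-place votes: B 0, C 6, D 4, A 6. Winner: B.
The two methods disagree.

no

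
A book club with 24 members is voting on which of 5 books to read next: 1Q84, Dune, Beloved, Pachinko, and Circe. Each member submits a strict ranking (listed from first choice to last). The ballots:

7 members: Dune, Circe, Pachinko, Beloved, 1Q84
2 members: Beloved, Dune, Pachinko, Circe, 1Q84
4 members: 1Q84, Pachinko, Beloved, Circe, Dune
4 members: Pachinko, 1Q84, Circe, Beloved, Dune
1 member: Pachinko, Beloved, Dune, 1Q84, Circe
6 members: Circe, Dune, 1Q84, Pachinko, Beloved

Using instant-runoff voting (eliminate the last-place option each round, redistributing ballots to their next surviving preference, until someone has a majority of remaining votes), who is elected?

Round 1: 1Q84 4, Dune 7, Beloved 2, Pachinko 5, Circe 6. Eliminate Beloved.
Round 2: 1Q84 4, Dune 9, Pachinko 5, Circe 6. Eliminate 1Q84.
Round 3: Dune 9, Pachinko 9, Circe 6. Eliminate Circe.
Round 4: Dune 15, Pachinko 9. Dune has a majority.

Dune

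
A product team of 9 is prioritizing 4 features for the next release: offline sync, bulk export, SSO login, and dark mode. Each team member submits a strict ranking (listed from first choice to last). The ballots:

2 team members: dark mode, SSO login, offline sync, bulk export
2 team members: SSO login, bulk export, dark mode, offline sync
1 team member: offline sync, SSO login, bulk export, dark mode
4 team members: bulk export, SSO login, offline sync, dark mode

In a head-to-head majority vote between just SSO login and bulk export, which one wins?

SSO login

Voters preferring SSO login to bulk export: 5; preferring bulk export to SSO login: 4.
SSO login wins the head-to-head.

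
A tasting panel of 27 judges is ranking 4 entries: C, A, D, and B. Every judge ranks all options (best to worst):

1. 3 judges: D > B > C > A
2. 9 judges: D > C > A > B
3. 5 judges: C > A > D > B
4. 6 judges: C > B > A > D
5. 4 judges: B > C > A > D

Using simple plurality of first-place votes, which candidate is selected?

D

First-place votes: C 11, A 0, D 12, B 4.
D has the most first-place votes.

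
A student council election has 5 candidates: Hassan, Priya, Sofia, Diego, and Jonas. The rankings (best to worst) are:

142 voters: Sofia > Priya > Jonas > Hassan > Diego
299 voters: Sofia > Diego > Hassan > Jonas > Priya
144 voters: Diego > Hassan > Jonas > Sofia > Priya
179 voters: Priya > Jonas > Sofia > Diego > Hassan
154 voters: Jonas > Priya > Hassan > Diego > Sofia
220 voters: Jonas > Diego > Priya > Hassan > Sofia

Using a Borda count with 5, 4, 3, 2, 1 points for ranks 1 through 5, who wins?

Jonas

Hassan: 142·2 + 299·3 + 144·4 + 179·1 + 154·3 + 220·2 = 2838
Priya: 142·4 + 299·1 + 144·1 + 179·5 + 154·4 + 220·3 = 3182
Sofia: 142·5 + 299·5 + 144·2 + 179·3 + 154·1 + 220·1 = 3404
Diego: 142·1 + 299·4 + 144·5 + 179·2 + 154·2 + 220·4 = 3604
Jonas: 142·3 + 299·2 + 144·3 + 179·4 + 154·5 + 220·5 = 4042
Jonas has the highest Borda score (4042).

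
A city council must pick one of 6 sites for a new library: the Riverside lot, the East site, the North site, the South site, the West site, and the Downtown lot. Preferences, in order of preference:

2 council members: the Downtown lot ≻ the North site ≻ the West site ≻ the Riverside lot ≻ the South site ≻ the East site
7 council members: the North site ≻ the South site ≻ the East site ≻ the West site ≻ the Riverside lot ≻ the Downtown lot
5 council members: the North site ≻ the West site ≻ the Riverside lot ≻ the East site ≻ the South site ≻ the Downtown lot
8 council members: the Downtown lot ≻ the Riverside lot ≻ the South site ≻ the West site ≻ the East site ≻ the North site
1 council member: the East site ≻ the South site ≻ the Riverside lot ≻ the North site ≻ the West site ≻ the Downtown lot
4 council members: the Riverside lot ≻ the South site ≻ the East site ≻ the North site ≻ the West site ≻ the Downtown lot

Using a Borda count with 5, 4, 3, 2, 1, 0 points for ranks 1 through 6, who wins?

the Riverside lot: 2·2 + 7·1 + 5·3 + 8·4 + 1·3 + 4·5 = 81
the East site: 2·0 + 7·3 + 5·2 + 8·1 + 1·5 + 4·3 = 56
the North site: 2·4 + 7·5 + 5·5 + 8·0 + 1·2 + 4·2 = 78
the South site: 2·1 + 7·4 + 5·1 + 8·3 + 1·4 + 4·4 = 79
the West site: 2·3 + 7·2 + 5·4 + 8·2 + 1·1 + 4·1 = 61
the Downtown lot: 2·5 + 7·0 + 5·0 + 8·5 + 1·0 + 4·0 = 50
the Riverside lot has the highest Borda score (81).

the Riverside lot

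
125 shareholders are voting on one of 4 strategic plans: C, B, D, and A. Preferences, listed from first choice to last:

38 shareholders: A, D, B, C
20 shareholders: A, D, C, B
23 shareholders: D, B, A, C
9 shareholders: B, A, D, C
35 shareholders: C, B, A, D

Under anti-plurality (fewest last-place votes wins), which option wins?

Last-place votes: C 70, B 20, D 35, A 0.
A is ranked last by the fewest voters, so A wins.

A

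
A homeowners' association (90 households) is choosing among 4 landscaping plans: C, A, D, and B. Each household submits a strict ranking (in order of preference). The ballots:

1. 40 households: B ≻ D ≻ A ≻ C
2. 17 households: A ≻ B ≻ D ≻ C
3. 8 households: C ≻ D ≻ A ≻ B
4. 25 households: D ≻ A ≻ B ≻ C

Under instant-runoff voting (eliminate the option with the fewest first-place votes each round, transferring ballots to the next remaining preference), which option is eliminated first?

Round 1: C 8, A 17, D 25, B 40. Eliminate C.

C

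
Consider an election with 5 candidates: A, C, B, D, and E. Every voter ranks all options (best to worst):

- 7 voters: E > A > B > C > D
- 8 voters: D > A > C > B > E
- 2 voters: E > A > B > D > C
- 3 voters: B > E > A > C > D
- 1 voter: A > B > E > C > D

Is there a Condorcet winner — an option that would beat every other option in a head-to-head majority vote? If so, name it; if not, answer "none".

none

Checking pairwise contests:
E beats A 12–9.
A beats C 21–0.
A beats B 18–3.
A beats D 13–8.
B beats E 12–9.
Every option loses at least one head-to-head, so there is no Condorcet winner.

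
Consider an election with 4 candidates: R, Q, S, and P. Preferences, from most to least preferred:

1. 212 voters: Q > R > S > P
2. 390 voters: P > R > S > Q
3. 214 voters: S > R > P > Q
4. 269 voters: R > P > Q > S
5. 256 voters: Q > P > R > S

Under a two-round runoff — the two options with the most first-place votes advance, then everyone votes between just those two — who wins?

Round 1 first-place votes: R 269, Q 468, S 214, P 390.
Q and P advance.
Runoff: Q is preferred to P by 468 voters; P by 873.
P wins the runoff.

P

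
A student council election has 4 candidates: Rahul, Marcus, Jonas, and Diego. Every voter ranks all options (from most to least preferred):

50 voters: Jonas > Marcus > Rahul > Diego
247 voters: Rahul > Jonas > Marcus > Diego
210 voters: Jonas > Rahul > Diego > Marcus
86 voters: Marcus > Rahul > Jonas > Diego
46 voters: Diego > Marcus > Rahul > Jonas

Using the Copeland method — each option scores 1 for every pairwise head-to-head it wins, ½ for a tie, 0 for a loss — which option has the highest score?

Rahul: beats Marcus, Jonas, and Diego → score 3.
Marcus: beats Diego; loses to Rahul and Jonas → score 1.
Jonas: beats Marcus and Diego; loses to Rahul → score 2.
Diego: loses to Rahul, Marcus, and Jonas → score 0.
Rahul has the best pairwise record.

Rahul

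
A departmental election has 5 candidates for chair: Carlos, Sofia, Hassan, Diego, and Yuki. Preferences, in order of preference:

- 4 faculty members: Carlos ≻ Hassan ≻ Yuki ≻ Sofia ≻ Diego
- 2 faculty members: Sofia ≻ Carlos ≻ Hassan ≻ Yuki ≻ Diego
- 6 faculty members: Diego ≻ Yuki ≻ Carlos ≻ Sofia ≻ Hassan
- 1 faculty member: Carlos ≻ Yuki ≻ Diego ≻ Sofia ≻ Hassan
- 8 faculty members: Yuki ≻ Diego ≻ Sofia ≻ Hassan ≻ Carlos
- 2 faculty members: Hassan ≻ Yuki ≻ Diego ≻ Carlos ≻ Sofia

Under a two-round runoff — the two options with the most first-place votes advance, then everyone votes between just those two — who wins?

Yuki

Round 1 first-place votes: Carlos 5, Sofia 2, Hassan 2, Diego 6, Yuki 8.
Yuki and Diego advance.
Runoff: Yuki is preferred to Diego by 17 voters; Diego by 6.
Yuki wins the runoff.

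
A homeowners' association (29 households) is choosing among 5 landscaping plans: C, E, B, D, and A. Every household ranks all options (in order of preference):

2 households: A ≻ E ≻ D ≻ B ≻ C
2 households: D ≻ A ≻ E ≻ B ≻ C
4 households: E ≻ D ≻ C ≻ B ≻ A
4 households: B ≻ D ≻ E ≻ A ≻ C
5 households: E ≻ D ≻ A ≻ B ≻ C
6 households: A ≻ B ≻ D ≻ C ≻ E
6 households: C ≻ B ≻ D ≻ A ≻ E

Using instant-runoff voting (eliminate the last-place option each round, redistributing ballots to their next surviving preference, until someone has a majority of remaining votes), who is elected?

Round 1: C 6, E 9, B 4, D 2, A 8. Eliminate D.
Round 2: C 6, E 9, B 4, A 10. Eliminate B.
Round 3: C 6, E 13, A 10. Eliminate C.
Round 4: E 13, A 16. A has a majority.

A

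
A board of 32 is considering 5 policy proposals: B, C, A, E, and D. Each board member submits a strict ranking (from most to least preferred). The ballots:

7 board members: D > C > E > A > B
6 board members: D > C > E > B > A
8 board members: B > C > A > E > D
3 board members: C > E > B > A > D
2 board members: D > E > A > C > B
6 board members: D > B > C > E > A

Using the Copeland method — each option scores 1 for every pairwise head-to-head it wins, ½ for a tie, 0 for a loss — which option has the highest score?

B: beats A; loses to C, E, and D → score 1.
C: beats B, A, and E; loses to D → score 3.
A: loses to B, C, E, and D → score 0.
E: beats B and A; loses to C and D → score 2.
D: beats B, C, A, and E → score 4.
D has the best pairwise record.

D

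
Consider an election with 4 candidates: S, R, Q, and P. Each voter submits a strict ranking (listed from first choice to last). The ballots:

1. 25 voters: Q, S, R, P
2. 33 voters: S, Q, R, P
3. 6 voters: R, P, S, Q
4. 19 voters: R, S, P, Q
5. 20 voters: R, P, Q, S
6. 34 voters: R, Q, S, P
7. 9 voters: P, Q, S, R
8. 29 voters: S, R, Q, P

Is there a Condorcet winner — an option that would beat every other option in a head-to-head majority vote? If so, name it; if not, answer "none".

none

Checking pairwise contests:
Q beats S 88–87.
S beats R 96–79.
R beats Q 108–67.
S beats P 140–35.
Every option loses at least one head-to-head, so there is no Condorcet winner.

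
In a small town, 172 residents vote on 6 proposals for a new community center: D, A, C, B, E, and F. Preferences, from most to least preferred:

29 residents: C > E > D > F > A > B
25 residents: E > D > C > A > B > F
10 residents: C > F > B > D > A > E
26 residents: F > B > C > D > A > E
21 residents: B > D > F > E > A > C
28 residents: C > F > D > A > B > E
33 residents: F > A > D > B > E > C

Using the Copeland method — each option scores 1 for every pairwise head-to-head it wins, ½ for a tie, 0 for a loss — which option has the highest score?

C

D: beats A, B, and E; loses to C and F → score 3.
A: beats B and E; loses to D, C, and F → score 2.
C: beats D, A, B, E, and F → score 5.
B: beats E; loses to D, A, C, and F → score 1.
E: loses to D, A, C, B, and F → score 0.
F: beats D, A, B, and E; loses to C → score 4.
C has the best pairwise record.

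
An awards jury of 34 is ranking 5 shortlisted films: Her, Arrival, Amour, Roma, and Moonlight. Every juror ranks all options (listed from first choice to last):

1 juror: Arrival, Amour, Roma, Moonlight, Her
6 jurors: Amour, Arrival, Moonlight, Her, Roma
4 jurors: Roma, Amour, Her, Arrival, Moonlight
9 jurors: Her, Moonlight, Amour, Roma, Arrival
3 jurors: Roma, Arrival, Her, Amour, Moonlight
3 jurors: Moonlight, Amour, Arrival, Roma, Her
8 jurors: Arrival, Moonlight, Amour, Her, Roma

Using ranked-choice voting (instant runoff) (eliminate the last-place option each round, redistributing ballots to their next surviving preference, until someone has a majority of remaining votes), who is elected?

Round 1: Her 9, Arrival 9, Amour 6, Roma 7, Moonlight 3. Eliminate Moonlight.
Round 2: Her 9, Arrival 9, Amour 9, Roma 7. Eliminate Roma.
Round 3: Her 9, Arrival 12, Amour 13. Eliminate Her.
Round 4: Arrival 12, Amour 22. Amour has a majority.

Amour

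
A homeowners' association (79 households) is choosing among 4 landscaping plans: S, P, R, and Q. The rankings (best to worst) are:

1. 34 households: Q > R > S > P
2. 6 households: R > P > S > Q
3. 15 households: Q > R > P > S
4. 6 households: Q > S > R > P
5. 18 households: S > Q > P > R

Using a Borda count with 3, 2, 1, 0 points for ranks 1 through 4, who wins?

S: 34·1 + 6·1 + 15·0 + 6·2 + 18·3 = 106
P: 34·0 + 6·2 + 15·1 + 6·0 + 18·1 = 45
R: 34·2 + 6·3 + 15·2 + 6·1 + 18·0 = 122
Q: 34·3 + 6·0 + 15·3 + 6·3 + 18·2 = 201
Q has the highest Borda score (201).

Q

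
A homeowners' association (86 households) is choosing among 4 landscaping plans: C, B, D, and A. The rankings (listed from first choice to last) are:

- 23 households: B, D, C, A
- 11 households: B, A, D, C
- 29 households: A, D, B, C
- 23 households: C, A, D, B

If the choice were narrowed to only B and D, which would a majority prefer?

Voters preferring B to D: 34; preferring D to B: 52.
D wins the head-to-head.

D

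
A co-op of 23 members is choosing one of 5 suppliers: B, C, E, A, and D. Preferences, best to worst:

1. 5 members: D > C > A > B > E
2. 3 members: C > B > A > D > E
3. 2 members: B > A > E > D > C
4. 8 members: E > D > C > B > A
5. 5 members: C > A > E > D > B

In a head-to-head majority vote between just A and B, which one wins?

Voters preferring A to B: 10; preferring B to A: 13.
B wins the head-to-head.

B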